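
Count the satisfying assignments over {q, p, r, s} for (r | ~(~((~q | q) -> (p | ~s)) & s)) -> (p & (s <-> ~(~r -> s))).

4

Initial set: {((r | ~(~((~q | q) -> (p | ~s)) & s)) -> (p & (s <-> ~(~r -> s))))}.
((r | ~(~((~q | q) -> (p | ~s)) & s)) -> (p & (s <-> ~(~r -> s)))): β-rule — branch into ~(r | ~(~((~q | q) -> (p | ~s)) & s))  //  (p & (s <-> ~(~r -> s))).
  branch 1 (add ~(r | ~(~((~q | q) -> (p | ~s)) & s))):
    ~(r | ~(~((~q | q) -> (p | ~s)) & s)): α-rule — add ~r, ~~(~((~q | q) -> (p | ~s)) & s).
    ~~(~((~q | q) -> (p | ~s)) & s): α-rule — add ~((~q | q) -> (p | ~s)), s.
    ~((~q | q) -> (p | ~s)): α-rule — add (~q | q), ~(p | ~s).
    ~(p | ~s): α-rule — add ~p, ~~s.
    (~q | q): β-rule — branch into ~q  //  q.
      branch 1.1 (add ~q):
        ○ open, literals {p=0, q=0, r=0, s=1}.
      branch 1.2 (add q):
        ○ open, literals {p=0, q=1, r=0, s=1}.
  branch 2 (add (p & (s <-> ~(~r -> s)))):
    (p & (s <-> ~(~r -> s))): α-rule — add p, (s <-> ~(~r -> s)).
    (s <-> ~(~r -> s)): β-rule — branch into s, ~(~r -> s)  //  ~s, ~~(~r -> s).
      branch 2.1 (add s, ~(~r -> s)):
        ~(~r -> s): α-rule — add ~r, ~s.
        × closes — contains both s and ~s.
      branch 2.2 (add ~s, ~~(~r -> s)):
        ~~(~r -> s): β-rule — branch into ~~r  //  s.
          branch 2.2.1 (add ~~r):
            ○ open, literals {p=1, r=1, s=0}.
          branch 2.2.2 (add s):
            × closes — contains both s and ~s.
2 branches closed, 3 open.
Each open branch fixes some atoms; the unmentioned ones are free. Counting distinct full assignments: branch {p=0, q=0, r=0, s=1} (none free) contributes 1 new; branch {p=0, q=1, r=0, s=1} (none free) contributes 1 new; branch {p=1, r=1, s=0} (q) contributes 2 new. Total: 4.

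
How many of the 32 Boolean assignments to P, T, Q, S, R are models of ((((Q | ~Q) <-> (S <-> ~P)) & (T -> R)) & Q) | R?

18

Initial set: {(((((Q | ~Q) <-> (S <-> ~P)) & (T -> R)) & Q) | R)}.
(((((Q | ~Q) <-> (S <-> ~P)) & (T -> R)) & Q) | R): β-rule — branch into ((((Q | ~Q) <-> (S <-> ~P)) & (T -> R)) & Q)  //  R.
  branch 1 (add ((((Q | ~Q) <-> (S <-> ~P)) & (T -> R)) & Q)):
    ((((Q | ~Q) <-> (S <-> ~P)) & (T -> R)) & Q): α-rule — add (((Q | ~Q) <-> (S <-> ~P)) & (T -> R)), Q.
    (((Q | ~Q) <-> (S <-> ~P)) & (T -> R)): α-rule — add ((Q | ~Q) <-> (S <-> ~P)), (T -> R).
    ((Q | ~Q) <-> (S <-> ~P)): β-rule — branch into (Q | ~Q), (S <-> ~P)  //  ~(Q | ~Q), ~(S <-> ~P).
      branch 1.1 (add (Q | ~Q), (S <-> ~P)):
        (T -> R): β-rule — branch into ~T  //  R.
          branch 1.1.1 (add ~T):
            (Q | ~Q): β-rule — branch into Q  //  ~Q.
              branch 1.1.1.1 (add Q):
                (S <-> ~P): β-rule — branch into S, ~P  //  ~S, ~~P.
                  branch 1.1.1.1.1 (add S, ~P):
                    ○ open, literals {P=false, Q=true, S=true, T=false}.
                  branch 1.1.1.1.2 (add ~S, ~~P):
                    ○ open, literals {P=true, Q=true, S=false, T=false}.
              branch 1.1.1.2 (add ~Q):
                × closes — contains both Q and ~Q.
          branch 1.1.2 (add R):
            (Q | ~Q): β-rule — branch into Q  //  ~Q.
              branch 1.1.2.1 (add Q):
                (S <-> ~P): β-rule — branch into S, ~P  //  ~S, ~~P.
                  branch 1.1.2.1.1 (add S, ~P):
                    ○ open, literals {P=false, Q=true, R=true, S=true}.
                  branch 1.1.2.1.2 (add ~S, ~~P):
                    ○ open, literals {P=true, Q=true, R=true, S=false}.
              branch 1.1.2.2 (add ~Q):
                × closes — contains both Q and ~Q.
      branch 1.2 (add ~(Q | ~Q), ~(S <-> ~P)):
        ~(Q | ~Q): α-rule — add ~Q, ~~Q.
        × closes — contains both Q and ~Q.
  branch 2 (add R):
    ○ open, literals {R=true}.
3 branches closed, 5 open.
Each open branch fixes some atoms; the unmentioned ones are free. Counting distinct full assignments: branch {P=false, Q=true, S=true, T=false} (R) contributes 2 new; branch {P=true, Q=true, S=false, T=false} (R) contributes 2 new; branch {P=false, Q=true, R=true, S=true} (T) contributes 1 new; branch {P=true, Q=true, R=true, S=false} (T) contributes 1 new; branch {R=true} (P, T, Q, S) contributes 12 new. Total: 18.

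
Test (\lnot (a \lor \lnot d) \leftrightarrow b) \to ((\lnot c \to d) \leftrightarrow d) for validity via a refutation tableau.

Assume the negation and expand:
Initial set: {\lnot ((\lnot (a \lor \lnot d) \leftrightarrow b) \to ((\lnot c \to d) \leftrightarrow d))}.
\lnot ((\lnot (a \lor \lnot d) \leftrightarrow b) \to ((\lnot c \to d) \leftrightarrow d)): α-rule — add (\lnot (a \lor \lnot d) \leftrightarrow b), \lnot ((\lnot c \to d) \leftrightarrow d).
(\lnot (a \lor \lnot d) \leftrightarrow b): β-rule — branch into \lnot (a \lor \lnot d), b  //  \lnot \lnot (a \lor \lnot d), \lnot b.
  branch 1 (add \lnot (a \lor \lnot d), b):
    \lnot (a \lor \lnot d): α-rule — add \lnot a, \lnot \lnot d.
    \lnot ((\lnot c \to d) \leftrightarrow d): β-rule — branch into (\lnot c \to d), \lnot d  //  \lnot (\lnot c \to d), d.
      branch 1.1 (add (\lnot c \to d), \lnot d):
        × closes — contains both d and \lnot d.
      branch 1.2 (add \lnot (\lnot c \to d), d):
        \lnot (\lnot c \to d): α-rule — add \lnot c, \lnot d.
        × closes — contains both d and \lnot d.
  branch 2 (add \lnot \lnot (a \lor \lnot d), \lnot b):
    \lnot ((\lnot c \to d) \leftrightarrow d): β-rule — branch into (\lnot c \to d), \lnot d  //  \lnot (\lnot c \to d), d.
      branch 2.1 (add (\lnot c \to d), \lnot d):
        \lnot \lnot (a \lor \lnot d): β-rule — branch into a  //  \lnot d.
          branch 2.1.1 (add a):
            (\lnot c \to d): β-rule — branch into \lnot \lnot c  //  d.
              branch 2.1.1.1 (add \lnot \lnot c):
                ○ open, literals {a=T, b=F, c=T, d=F}.
              branch 2.1.1.2 (add d):
                × closes — contains both d and \lnot d.
          branch 2.1.2 (add \lnot d):
            (\lnot c \to d): β-rule — branch into \lnot \lnot c  //  d.
              branch 2.1.2.1 (add \lnot \lnot c):
                ○ open, literals {b=F, c=T, d=F}.
              branch 2.1.2.2 (add d):
                × closes — contains both d and \lnot d.
      branch 2.2 (add \lnot (\lnot c \to d), d):
        \lnot (\lnot c \to d): α-rule — add \lnot c, \lnot d.
        × closes — contains both d and \lnot d.
5 branches closed, 2 open.
An open branch gives a countermodel: a=T, b=F, c=T, d=F (unmentioned atoms arbitrary); under it the original formula is false.

Not valid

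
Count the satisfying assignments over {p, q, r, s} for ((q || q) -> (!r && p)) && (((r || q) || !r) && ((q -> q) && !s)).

5

Initial set: {(((q || q) -> (!r && p)) && (((r || q) || !r) && ((q -> q) && !s)))}.
(((q || q) -> (!r && p)) && (((r || q) || !r) && ((q -> q) && !s))): α-rule — add ((q || q) -> (!r && p)), (((r || q) || !r) && ((q -> q) && !s)).
(((r || q) || !r) && ((q -> q) && !s)): α-rule — add ((r || q) || !r), ((q -> q) && !s).
((q -> q) && !s): α-rule — add (q -> q), !s.
((q || q) -> (!r && p)): β-rule — branch into !(q || q)  //  (!r && p).
  branch 1 (add !(q || q)):
    !(q || q): α-rule — add !q, !q.
    ((r || q) || !r): β-rule — branch into (r || q)  //  !r.
      branch 1.1 (add (r || q)):
        (q -> q): β-rule — branch into !q  //  q.
          branch 1.1.1 (add !q):
            (r || q): β-rule — branch into r  //  q.
              branch 1.1.1.1 (add r):
                ○ open, literals {q=false, r=true, s=false}.
              branch 1.1.1.2 (add q):
                × closes — contains both q and !q.
          branch 1.1.2 (add q):
            × closes — contains both q and !q.
      branch 1.2 (add !r):
        (q -> q): β-rule — branch into !q  //  q.
          branch 1.2.1 (add !q):
            ○ open, literals {q=false, r=false, s=false}.
          branch 1.2.2 (add q):
            × closes — contains both q and !q.
  branch 2 (add (!r && p)):
    (!r && p): α-rule — add !r, p.
    ((r || q) || !r): β-rule — branch into (r || q)  //  !r.
      branch 2.1 (add (r || q)):
        (q -> q): β-rule — branch into !q  //  q.
          branch 2.1.1 (add !q):
            (r || q): β-rule — branch into r  //  q.
              branch 2.1.1.1 (add r):
                × closes — contains both r and !r.
              branch 2.1.1.2 (add q):
                × closes — contains both q and !q.
          branch 2.1.2 (add q):
            (r || q): β-rule — branch into r  //  q.
              branch 2.1.2.1 (add r):
                × closes — contains both r and !r.
              branch 2.1.2.2 (add q):
                ○ open, literals {p=true, q=true, r=false, s=false}.
      branch 2.2 (add !r):
        (q -> q): β-rule — branch into !q  //  q.
          branch 2.2.1 (add !q):
            ○ open, literals {p=true, q=false, r=false, s=false}.
          branch 2.2.2 (add q):
            ○ open, literals {p=true, q=true, r=false, s=false}.
6 branches closed, 5 open.
Each open branch fixes some atoms; the unmentioned ones are free. Counting distinct full assignments: branch {q=false, r=true, s=false} (p) contributes 2 new; branch {q=false, r=false, s=false} (p) contributes 2 new; branch {p=true, q=true, r=false, s=false} (none free) contributes 1 new; branch {p=true, q=false, r=false, s=false} (none free) contributes 0 new; branch {p=true, q=true, r=false, s=false} (none free) contributes 0 new. Total: 5.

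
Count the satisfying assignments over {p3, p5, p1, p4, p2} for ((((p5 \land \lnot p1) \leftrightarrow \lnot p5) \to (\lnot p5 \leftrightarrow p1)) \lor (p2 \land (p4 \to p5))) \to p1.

16

Initial set: {T (((((p5 \land \lnot p1) \leftrightarrow \lnot p5) \to (\lnot p5 \leftrightarrow p1)) \lor (p2 \land (p4 \to p5))) \to p1)}.
T (((((p5 \land \lnot p1) \leftrightarrow \lnot p5) \to (\lnot p5 \leftrightarrow p1)) \lor (p2 \land (p4 \to p5))) \to p1): β-rule — branch into F ((((p5 \land \lnot p1) \leftrightarrow \lnot p5) \to (\lnot p5 \leftrightarrow p1)) \lor (p2 \land (p4 \to p5)))  //  T p1.
  branch 1 (add F ((((p5 \land \lnot p1) \leftrightarrow \lnot p5) \to (\lnot p5 \leftrightarrow p1)) \lor (p2 \land (p4 \to p5)))):
    F ((((p5 \land \lnot p1) \leftrightarrow \lnot p5) \to (\lnot p5 \leftrightarrow p1)) \lor (p2 \land (p4 \to p5))): α-rule — add F (((p5 \land \lnot p1) \leftrightarrow \lnot p5) \to (\lnot p5 \leftrightarrow p1)), F (p2 \land (p4 \to p5)).
    F (((p5 \land \lnot p1) \leftrightarrow \lnot p5) \to (\lnot p5 \leftrightarrow p1)): α-rule — add T ((p5 \land \lnot p1) \leftrightarrow \lnot p5), F (\lnot p5 \leftrightarrow p1).
    F (p2 \land (p4 \to p5)): β-rule — branch into F p2  //  F (p4 \to p5).
      branch 1.1 (add F p2):
        T ((p5 \land \lnot p1) \leftrightarrow \lnot p5): β-rule — branch into T (p5 \land \lnot p1), T \lnot p5  //  F (p5 \land \lnot p1), F \lnot p5.
          branch 1.1.1 (add T (p5 \land \lnot p1), T \lnot p5):
            T (p5 \land \lnot p1): α-rule — add T p5, T \lnot p1.
            × closes — contains both p5 and \lnot p5.
          branch 1.1.2 (add F (p5 \land \lnot p1), F \lnot p5):
            F (\lnot p5 \leftrightarrow p1): β-rule — branch into T \lnot p5, F p1  //  F \lnot p5, T p1.
              branch 1.1.2.1 (add T \lnot p5, F p1):
                × closes — contains both p5 and \lnot p5.
              branch 1.1.2.2 (add F \lnot p5, T p1):
                F (p5 \land \lnot p1): β-rule — branch into F p5  //  F \lnot p1.
                  branch 1.1.2.2.1 (add F p5):
                    × closes — contains both p5 and \lnot p5.
                  branch 1.1.2.2.2 (add F \lnot p1):
                    ○ open, literals {p1=true, p2=false, p5=true}.
      branch 1.2 (add F (p4 \to p5)):
        F (p4 \to p5): α-rule — add T p4, F p5.
        T ((p5 \land \lnot p1) \leftrightarrow \lnot p5): β-rule — branch into T (p5 \land \lnot p1), T \lnot p5  //  F (p5 \land \lnot p1), F \lnot p5.
          branch 1.2.1 (add T (p5 \land \lnot p1), T \lnot p5):
            T (p5 \land \lnot p1): α-rule — add T p5, T \lnot p1.
            × closes — contains both p5 and \lnot p5.
          branch 1.2.2 (add F (p5 \land \lnot p1), F \lnot p5):
            × closes — contains both p5 and \lnot p5.
  branch 2 (add T p1):
    ○ open, literals {p1=true}.
5 branches closed, 2 open.
Each open branch fixes some atoms; the unmentioned ones are free. Counting distinct full assignments: branch {p1=true, p2=false, p5=true} (p3, p4) contributes 4 new; branch {p1=true} (p3, p5, p4, p2) contributes 12 new. Total: 16.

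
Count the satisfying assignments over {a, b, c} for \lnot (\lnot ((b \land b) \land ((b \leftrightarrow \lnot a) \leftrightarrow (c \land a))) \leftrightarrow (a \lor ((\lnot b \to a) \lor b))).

Initial set: {T \lnot (\lnot ((b \land b) \land ((b \leftrightarrow \lnot a) \leftrightarrow (c \land a))) \leftrightarrow (a \lor ((\lnot b \to a) \lor b)))}.
T \lnot (\lnot ((b \land b) \land ((b \leftrightarrow \lnot a) \leftrightarrow (c \land a))) \leftrightarrow (a \lor ((\lnot b \to a) \lor b))): β-rule — branch into T \lnot ((b \land b) \land ((b \leftrightarrow \lnot a) \leftrightarrow (c \land a))), F (a \lor ((\lnot b \to a) \lor b))  //  F \lnot ((b \land b) \land ((b \leftrightarrow \lnot a) \leftrightarrow (c \land a))), T (a \lor ((\lnot b \to a) \lor b)).
  branch 1 (add T \lnot ((b \land b) \land ((b \leftrightarrow \lnot a) \leftrightarrow (c \land a))), F (a \lor ((\lnot b \to a) \lor b))):
    F (a \lor ((\lnot b \to a) \lor b)): α-rule — add F a, F ((\lnot b \to a) \lor b).
    F ((\lnot b \to a) \lor b): α-rule — add F (\lnot b \to a), F b.
    F (\lnot b \to a): α-rule — add T \lnot b, F a.
    T \lnot ((b \land b) \land ((b \leftrightarrow \lnot a) \leftrightarrow (c \land a))): β-rule — branch into F (b \land b)  //  F ((b \leftrightarrow \lnot a) \leftrightarrow (c \land a)).
      branch 1.1 (add F (b \land b)):
        F (b \land b): β-rule — branch into F b  //  F b.
          branch 1.1.1 (add F b):
            ○ open, literals {a=0, b=0}.
          branch 1.1.2 (add F b):
            ○ open, literals {a=0, b=0}.
      branch 1.2 (add F ((b \leftrightarrow \lnot a) \leftrightarrow (c \land a))):
        F ((b \leftrightarrow \lnot a) \leftrightarrow (c \land a)): β-rule — branch into T (b \leftrightarrow \lnot a), F (c \land a)  //  F (b \leftrightarrow \lnot a), T (c \land a).
          branch 1.2.1 (add T (b \leftrightarrow \lnot a), F (c \land a)):
            T (b \leftrightarrow \lnot a): β-rule — branch into T b, T \lnot a  //  F b, F \lnot a.
              branch 1.2.1.1 (add T b, T \lnot a):
                × closes — contains both b and \lnot b.
              branch 1.2.1.2 (add F b, F \lnot a):
                × closes — contains both a and \lnot a.
          branch 1.2.2 (add F (b \leftrightarrow \lnot a), T (c \land a)):
            T (c \land a): α-rule — add T c, T a.
            × closes — contains both a and \lnot a.
  branch 2 (add F \lnot ((b \land b) \land ((b \leftrightarrow \lnot a) \leftrightarrow (c \land a))), T (a \lor ((\lnot b \to a) \lor b))):
    F \lnot ((b \land b) \land ((b \leftrightarrow \lnot a) \leftrightarrow (c \land a))): α-rule — add T (b \land b), T ((b \leftrightarrow \lnot a) \leftrightarrow (c \land a)).
    T (b \land b): α-rule — add T b, T b.
    T (a \lor ((\lnot b \to a) \lor b)): β-rule — branch into T a  //  T ((\lnot b \to a) \lor b).
      branch 2.1 (add T a):
        T ((b \leftrightarrow \lnot a) \leftrightarrow (c \land a)): β-rule — branch into T (b \leftrightarrow \lnot a), T (c \land a)  //  F (b \leftrightarrow \lnot a), F (c \land a).
          branch 2.1.1 (add T (b \leftrightarrow \lnot a), T (c \land a)):
            T (c \land a): α-rule — add T c, T a.
            T (b \leftrightarrow \lnot a): β-rule — branch into T b, T \lnot a  //  F b, F \lnot a.
              branch 2.1.1.1 (add T b, T \lnot a):
                × closes — contains both a and \lnot a.
              branch 2.1.1.2 (add F b, F \lnot a):
                × closes — contains both b and \lnot b.
          branch 2.1.2 (add F (b \leftrightarrow \lnot a), F (c \land a)):
            F (b \leftrightarrow \lnot a): β-rule — branch into T b, F \lnot a  //  F b, T \lnot a.
              branch 2.1.2.1 (add T b, F \lnot a):
                F (c \land a): β-rule — branch into F c  //  F a.
                  branch 2.1.2.1.1 (add F c):
                    ○ open, literals {a=1, b=1, c=0}.
                  branch 2.1.2.1.2 (add F a):
                    × closes — contains both a and \lnot a.
              branch 2.1.2.2 (add F b, T \lnot a):
                × closes — contains both b and \lnot b.
      branch 2.2 (add T ((\lnot b \to a) \lor b)):
        T ((b \leftrightarrow \lnot a) \leftrightarrow (c \land a)): β-rule — branch into T (b \leftrightarrow \lnot a), T (c \land a)  //  F (b \leftrightarrow \lnot a), F (c \land a).
          branch 2.2.1 (add T (b \leftrightarrow \lnot a), T (c \land a)):
            T (c \land a): α-rule — add T c, T a.
            T ((\lnot b \to a) \lor b): β-rule — branch into T (\lnot b \to a)  //  T b.
              branch 2.2.1.1 (add T (\lnot b \to a)):
                T (b \leftrightarrow \lnot a): β-rule — branch into T b, T \lnot a  //  F b, F \lnot a.
                  branch 2.2.1.1.1 (add T b, T \lnot a):
                    × closes — contains both a and \lnot a.
                  branch 2.2.1.1.2 (add F b, F \lnot a):
                    × closes — contains both b and \lnot b.
              branch 2.2.1.2 (add T b):
                T (b \leftrightarrow \lnot a): β-rule — branch into T b, T \lnot a  //  F b, F \lnot a.
                  branch 2.2.1.2.1 (add T b, T \lnot a):
                    × closes — contains both a and \lnot a.
                  branch 2.2.1.2.2 (add F b, F \lnot a):
                    × closes — contains both b and \lnot b.
          branch 2.2.2 (add F (b \leftrightarrow \lnot a), F (c \land a)):
            T ((\lnot b \to a) \lor b): β-rule — branch into T (\lnot b \to a)  //  T b.
              branch 2.2.2.1 (add T (\lnot b \to a)):
                F (b \leftrightarrow \lnot a): β-rule — branch into T b, F \lnot a  //  F b, T \lnot a.
                  branch 2.2.2.1.1 (add T b, F \lnot a):
                    F (c \land a): β-rule — branch into F c  //  F a.
                      branch 2.2.2.1.1.1 (add F c):
                        T (\lnot b \to a): β-rule — branch into F \lnot b  //  T a.
                          branch 2.2.2.1.1.1.1 (add F \lnot b):
                            ○ open, literals {a=1, b=1, c=0}.
                          branch 2.2.2.1.1.1.2 (add T a):
                            ○ open, literals {a=1, b=1, c=0}.
                      branch 2.2.2.1.1.2 (add F a):
                        × closes — contains both a and \lnot a.
                  branch 2.2.2.1.2 (add F b, T \lnot a):
                    × closes — contains both b and \lnot b.
              branch 2.2.2.2 (add T b):
                F (b \leftrightarrow \lnot a): β-rule — branch into T b, F \lnot a  //  F b, T \lnot a.
                  branch 2.2.2.2.1 (add T b, F \lnot a):
                    F (c \land a): β-rule — branch into F c  //  F a.
                      branch 2.2.2.2.1.1 (add F c):
                        ○ open, literals {a=1, b=1, c=0}.
                      branch 2.2.2.2.1.2 (add F a):
                        × closes — contains both a and \lnot a.
                  branch 2.2.2.2.2 (add F b, T \lnot a):
                    × closes — contains both b and \lnot b.
15 branches closed, 6 open.
Each open branch fixes some atoms; the unmentioned ones are free. Counting distinct full assignments: branch {a=0, b=0} (c) contributes 2 new; branch {a=0, b=0} (c) contributes 0 new; branch {a=1, b=1, c=0} (none free) contributes 1 new; branch {a=1, b=1, c=0} (none free) contributes 0 new; branch {a=1, b=1, c=0} (none free) contributes 0 new; branch {a=1, b=1, c=0} (none free) contributes 0 new. Total: 3.

3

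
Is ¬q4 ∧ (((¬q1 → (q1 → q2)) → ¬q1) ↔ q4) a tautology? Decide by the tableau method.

Assume the negation and expand:
Initial set: {F (¬q4 ∧ (((¬q1 → (q1 → q2)) → ¬q1) ↔ q4))}.
F (¬q4 ∧ (((¬q1 → (q1 → q2)) → ¬q1) ↔ q4)): β-rule — branch into F ¬q4  //  F (((¬q1 → (q1 → q2)) → ¬q1) ↔ q4).
  branch 1 (add F ¬q4):
    ○ open, literals {q4=T}.
  branch 2 (add F (((¬q1 → (q1 → q2)) → ¬q1) ↔ q4)):
    F (((¬q1 → (q1 → q2)) → ¬q1) ↔ q4): β-rule — branch into T ((¬q1 → (q1 → q2)) → ¬q1), F q4  //  F ((¬q1 → (q1 → q2)) → ¬q1), T q4.
      branch 2.1 (add T ((¬q1 → (q1 → q2)) → ¬q1), F q4):
        T ((¬q1 → (q1 → q2)) → ¬q1): β-rule — branch into F (¬q1 → (q1 → q2))  //  T ¬q1.
          branch 2.1.1 (add F (¬q1 → (q1 → q2))):
            F (¬q1 → (q1 → q2)): α-rule — add T ¬q1, F (q1 → q2).
            F (q1 → q2): α-rule — add T q1, F q2.
            × closes — contains both q1 and ¬q1.
          branch 2.1.2 (add T ¬q1):
            ○ open, literals {q1=F, q4=F}.
      branch 2.2 (add F ((¬q1 → (q1 → q2)) → ¬q1), T q4):
        F ((¬q1 → (q1 → q2)) → ¬q1): α-rule — add T (¬q1 → (q1 → q2)), F ¬q1.
        T (¬q1 → (q1 → q2)): β-rule — branch into F ¬q1  //  T (q1 → q2).
          branch 2.2.1 (add F ¬q1):
            ○ open, literals {q1=T, q4=T}.
          branch 2.2.2 (add T (q1 → q2)):
            T (q1 → q2): β-rule — branch into F q1  //  T q2.
              branch 2.2.2.1 (add F q1):
                × closes — contains both q1 and ¬q1.
              branch 2.2.2.2 (add T q2):
                ○ open, literals {q1=T, q2=T, q4=T}.
2 branches closed, 4 open.
An open branch gives a countermodel: q4=T (unmentioned atoms arbitrary); under it the original formula is false.

Not valid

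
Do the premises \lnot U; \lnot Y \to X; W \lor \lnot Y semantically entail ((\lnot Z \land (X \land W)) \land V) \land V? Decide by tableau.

No

Initial set: {\lnot U; (\lnot Y \to X); (W \lor \lnot Y); \lnot (((\lnot Z \land (X \land W)) \land V) \land V)}.
(\lnot Y \to X): β-rule — branch into \lnot \lnot Y  //  X.
  branch 1 (add \lnot \lnot Y):
    (W \lor \lnot Y): β-rule — branch into W  //  \lnot Y.
      branch 1.1 (add W):
        \lnot (((\lnot Z \land (X \land W)) \land V) \land V): β-rule — branch into \lnot ((\lnot Z \land (X \land W)) \land V)  //  \lnot V.
          branch 1.1.1 (add \lnot ((\lnot Z \land (X \land W)) \land V)):
            \lnot ((\lnot Z \land (X \land W)) \land V): β-rule — branch into \lnot (\lnot Z \land (X \land W))  //  \lnot V.
              branch 1.1.1.1 (add \lnot (\lnot Z \land (X \land W))):
                \lnot (\lnot Z \land (X \land W)): β-rule — branch into \lnot \lnot Z  //  \lnot (X \land W).
                  branch 1.1.1.1.1 (add \lnot \lnot Z):
                    ○ open, literals {U=F, W=T, Y=T, Z=T}.
                  branch 1.1.1.1.2 (add \lnot (X \land W)):
                    \lnot (X \land W): β-rule — branch into \lnot X  //  \lnot W.
                      branch 1.1.1.1.2.1 (add \lnot X):
                        ○ open, literals {U=F, W=T, X=F, Y=T}.
                      branch 1.1.1.1.2.2 (add \lnot W):
                        × closes — contains both W and \lnot W.
              branch 1.1.1.2 (add \lnot V):
                ○ open, literals {U=F, V=F, W=T, Y=T}.
          branch 1.1.2 (add \lnot V):
            ○ open, literals {U=F, V=F, W=T, Y=T}.
      branch 1.2 (add \lnot Y):
        × closes — contains both Y and \lnot Y.
  branch 2 (add X):
    (W \lor \lnot Y): β-rule — branch into W  //  \lnot Y.
      branch 2.1 (add W):
        \lnot (((\lnot Z \land (X \land W)) \land V) \land V): β-rule — branch into \lnot ((\lnot Z \land (X \land W)) \land V)  //  \lnot V.
          branch 2.1.1 (add \lnot ((\lnot Z \land (X \land W)) \land V)):
            \lnot ((\lnot Z \land (X \land W)) \land V): β-rule — branch into \lnot (\lnot Z \land (X \land W))  //  \lnot V.
              branch 2.1.1.1 (add \lnot (\lnot Z \land (X \land W))):
                \lnot (\lnot Z \land (X \land W)): β-rule — branch into \lnot \lnot Z  //  \lnot (X \land W).
                  branch 2.1.1.1.1 (add \lnot \lnot Z):
                    ○ open, literals {U=F, W=T, X=T, Z=T}.
                  branch 2.1.1.1.2 (add \lnot (X \land W)):
                    \lnot (X \land W): β-rule — branch into \lnot X  //  \lnot W.
                      branch 2.1.1.1.2.1 (add \lnot X):
                        × closes — contains both X and \lnot X.
                      branch 2.1.1.1.2.2 (add \lnot W):
                        × closes — contains both W and \lnot W.
              branch 2.1.1.2 (add \lnot V):
                ○ open, literals {U=F, V=F, W=T, X=T}.
          branch 2.1.2 (add \lnot V):
            ○ open, literals {U=F, V=F, W=T, X=T}.
      branch 2.2 (add \lnot Y):
        \lnot (((\lnot Z \land (X \land W)) \land V) \land V): β-rule — branch into \lnot ((\lnot Z \land (X \land W)) \land V)  //  \lnot V.
          branch 2.2.1 (add \lnot ((\lnot Z \land (X \land W)) \land V)):
            \lnot ((\lnot Z \land (X \land W)) \land V): β-rule — branch into \lnot (\lnot Z \land (X \land W))  //  \lnot V.
              branch 2.2.1.1 (add \lnot (\lnot Z \land (X \land W))):
                \lnot (\lnot Z \land (X \land W)): β-rule — branch into \lnot \lnot Z  //  \lnot (X \land W).
                  branch 2.2.1.1.1 (add \lnot \lnot Z):
                    ○ open, literals {U=F, X=T, Y=F, Z=T}.
                  branch 2.2.1.1.2 (add \lnot (X \land W)):
                    \lnot (X \land W): β-rule — branch into \lnot X  //  \lnot W.
                      branch 2.2.1.1.2.1 (add \lnot X):
                        × closes — contains both X and \lnot X.
                      branch 2.2.1.1.2.2 (add \lnot W):
                        ○ open, literals {U=F, W=F, X=T, Y=F}.
              branch 2.2.1.2 (add \lnot V):
                ○ open, literals {U=F, V=F, X=T, Y=F}.
          branch 2.2.2 (add \lnot V):
            ○ open, literals {U=F, V=F, X=T, Y=F}.
5 branches closed, 11 open.
An open branch gives a countermodel: U=F, W=T, Y=T, Z=T (unmentioned atoms arbitrary); the premises hold there but the conclusion fails.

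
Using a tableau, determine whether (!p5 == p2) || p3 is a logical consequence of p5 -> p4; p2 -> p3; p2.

Initial set: {(p5 -> p4); (p2 -> p3); p2; !((!p5 == p2) || p3)}.
!((!p5 == p2) || p3): α-rule — add !(!p5 == p2), !p3.
(p5 -> p4): β-rule — branch into !p5  //  p4.
  branch 1 (add !p5):
    (p2 -> p3): β-rule — branch into !p2  //  p3.
      branch 1.1 (add !p2):
        × closes — contains both p2 and !p2.
      branch 1.2 (add p3):
        × closes — contains both p3 and !p3.
  branch 2 (add p4):
    (p2 -> p3): β-rule — branch into !p2  //  p3.
      branch 2.1 (add !p2):
        × closes — contains both p2 and !p2.
      branch 2.2 (add p3):
        × closes — contains both p3 and !p3.
All 4 branches close.
Every branch closed, so the premises entail the conclusion.

Yes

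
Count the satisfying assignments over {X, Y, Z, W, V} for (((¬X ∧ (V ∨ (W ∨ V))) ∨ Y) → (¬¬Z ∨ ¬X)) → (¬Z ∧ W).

10

Initial set: {((((¬X ∧ (V ∨ (W ∨ V))) ∨ Y) → (¬¬Z ∨ ¬X)) → (¬Z ∧ W))}.
((((¬X ∧ (V ∨ (W ∨ V))) ∨ Y) → (¬¬Z ∨ ¬X)) → (¬Z ∧ W)): β-rule — branch into ¬(((¬X ∧ (V ∨ (W ∨ V))) ∨ Y) → (¬¬Z ∨ ¬X))  //  (¬Z ∧ W).
  branch 1 (add ¬(((¬X ∧ (V ∨ (W ∨ V))) ∨ Y) → (¬¬Z ∨ ¬X))):
    ¬(((¬X ∧ (V ∨ (W ∨ V))) ∨ Y) → (¬¬Z ∨ ¬X)): α-rule — add ((¬X ∧ (V ∨ (W ∨ V))) ∨ Y), ¬(¬¬Z ∨ ¬X).
    ¬(¬¬Z ∨ ¬X): α-rule — add ¬¬¬Z, ¬¬X.
    ¬¬¬Z: drop double negation, giving ¬Z.
    ((¬X ∧ (V ∨ (W ∨ V))) ∨ Y): β-rule — branch into (¬X ∧ (V ∨ (W ∨ V)))  //  Y.
      branch 1.1 (add (¬X ∧ (V ∨ (W ∨ V)))):
        (¬X ∧ (V ∨ (W ∨ V))): α-rule — add ¬X, (V ∨ (W ∨ V)).
        × closes — contains both X and ¬X.
      branch 1.2 (add Y):
        ○ open, literals {X=true, Y=true, Z=false}.
  branch 2 (add (¬Z ∧ W)):
    (¬Z ∧ W): α-rule — add ¬Z, W.
    ○ open, literals {W=true, Z=false}.
1 branch closed, 2 open.
Each open branch fixes some atoms; the unmentioned ones are free. Counting distinct full assignments: branch {X=true, Y=true, Z=false} (W, V) contributes 4 new; branch {W=true, Z=false} (X, Y, V) contributes 6 new. Total: 10.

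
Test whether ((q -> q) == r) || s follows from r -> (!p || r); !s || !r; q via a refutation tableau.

No

Initial set: {(r -> (!p || r)); (!s || !r); q; !(((q -> q) == r) || s)}.
!(((q -> q) == r) || s): α-rule — add !((q -> q) == r), !s.
(r -> (!p || r)): β-rule — branch into !r  //  (!p || r).
  branch 1 (add !r):
    (!s || !r): β-rule — branch into !s  //  !r.
      branch 1.1 (add !s):
        !((q -> q) == r): β-rule — branch into (q -> q), !r  //  !(q -> q), r.
          branch 1.1.1 (add (q -> q), !r):
            (q -> q): β-rule — branch into !q  //  q.
              branch 1.1.1.1 (add !q):
                × closes — contains both q and !q.
              branch 1.1.1.2 (add q):
                ○ open, literals {q=true, r=false, s=false}.
          branch 1.1.2 (add !(q -> q), r):
            × closes — contains both r and !r.
      branch 1.2 (add !r):
        !((q -> q) == r): β-rule — branch into (q -> q), !r  //  !(q -> q), r.
          branch 1.2.1 (add (q -> q), !r):
            (q -> q): β-rule — branch into !q  //  q.
              branch 1.2.1.1 (add !q):
                × closes — contains both q and !q.
              branch 1.2.1.2 (add q):
                ○ open, literals {q=true, r=false, s=false}.
          branch 1.2.2 (add !(q -> q), r):
            × closes — contains both r and !r.
  branch 2 (add (!p || r)):
    (!s || !r): β-rule — branch into !s  //  !r.
      branch 2.1 (add !s):
        !((q -> q) == r): β-rule — branch into (q -> q), !r  //  !(q -> q), r.
          branch 2.1.1 (add (q -> q), !r):
            (!p || r): β-rule — branch into !p  //  r.
              branch 2.1.1.1 (add !p):
                (q -> q): β-rule — branch into !q  //  q.
                  branch 2.1.1.1.1 (add !q):
                    × closes — contains both q and !q.
                  branch 2.1.1.1.2 (add q):
                    ○ open, literals {p=false, q=true, r=false, s=false}.
              branch 2.1.1.2 (add r):
                × closes — contains both r and !r.
          branch 2.1.2 (add !(q -> q), r):
            !(q -> q): α-rule — add q, !q.
            × closes — contains both q and !q.
      branch 2.2 (add !r):
        !((q -> q) == r): β-rule — branch into (q -> q), !r  //  !(q -> q), r.
          branch 2.2.1 (add (q -> q), !r):
            (!p || r): β-rule — branch into !p  //  r.
              branch 2.2.1.1 (add !p):
                (q -> q): β-rule — branch into !q  //  q.
                  branch 2.2.1.1.1 (add !q):
                    × closes — contains both q and !q.
                  branch 2.2.1.1.2 (add q):
                    ○ open, literals {p=false, q=true, r=false, s=false}.
              branch 2.2.1.2 (add r):
                × closes — contains both r and !r.
          branch 2.2.2 (add !(q -> q), r):
            × closes — contains both r and !r.
10 branches closed, 4 open.
An open branch gives a countermodel: q=true, r=false, s=false (unmentioned atoms arbitrary); the premises hold there but the conclusion fails.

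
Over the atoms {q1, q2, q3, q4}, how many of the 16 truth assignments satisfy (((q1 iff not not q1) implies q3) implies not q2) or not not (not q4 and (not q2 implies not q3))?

Initial set: {((((q1 iff not not q1) implies q3) implies not q2) or not not (not q4 and (not q2 implies not q3)))}.
((((q1 iff not not q1) implies q3) implies not q2) or not not (not q4 and (not q2 implies not q3))): β-rule — branch into (((q1 iff not not q1) implies q3) implies not q2)  //  not not (not q4 and (not q2 implies not q3)).
  branch 1 (add (((q1 iff not not q1) implies q3) implies not q2)):
    (((q1 iff not not q1) implies q3) implies not q2): β-rule — branch into not ((q1 iff not not q1) implies q3)  //  not q2.
      branch 1.1 (add not ((q1 iff not not q1) implies q3)):
        not ((q1 iff not not q1) implies q3): α-rule — add (q1 iff not not q1), not q3.
        (q1 iff not not q1): β-rule — branch into q1, not not q1  //  not q1, not not not q1.
          branch 1.1.1 (add q1, not not q1):
            not not q1: drop double negation, giving q1.
            ○ open, literals {q1=1, q3=0}.
          branch 1.1.2 (add not q1, not not not q1):
            not not not q1: drop double negation, giving not q1.
            ○ open, literals {q1=0, q3=0}.
      branch 1.2 (add not q2):
        ○ open, literals {q2=0}.
  branch 2 (add not not (not q4 and (not q2 implies not q3))):
    not not (not q4 and (not q2 implies not q3)): drop double negation, giving (not q4 and (not q2 implies not q3)).
    (not q4 and (not q2 implies not q3)): α-rule — add not q4, (not q2 implies not q3).
    (not q2 implies not q3): β-rule — branch into not not q2  //  not q3.
      branch 2.1 (add not not q2):
        ○ open, literals {q2=1, q4=0}.
      branch 2.2 (add not q3):
        ○ open, literals {q3=0, q4=0}.
0 branches closed, 5 open.
Each open branch fixes some atoms; the unmentioned ones are free. Counting distinct full assignments: branch {q1=1, q3=0} (q2, q4) contributes 4 new; branch {q1=0, q3=0} (q2, q4) contributes 4 new; branch {q2=0} (q1, q3, q4) contributes 4 new; branch {q2=1, q4=0} (q1, q3) contributes 2 new; branch {q3=0, q4=0} (q1, q2) contributes 0 new. Total: 14.

14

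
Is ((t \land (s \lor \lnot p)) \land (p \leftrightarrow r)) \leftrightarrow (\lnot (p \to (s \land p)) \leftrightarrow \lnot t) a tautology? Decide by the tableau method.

Assume the negation and expand:
Initial set: {\lnot (((t \land (s \lor \lnot p)) \land (p \leftrightarrow r)) \leftrightarrow (\lnot (p \to (s \land p)) \leftrightarrow \lnot t))}.
\lnot (((t \land (s \lor \lnot p)) \land (p \leftrightarrow r)) \leftrightarrow (\lnot (p \to (s \land p)) \leftrightarrow \lnot t)): β-rule — branch into ((t \land (s \lor \lnot p)) \land (p \leftrightarrow r)), \lnot (\lnot (p \to (s \land p)) \leftrightarrow \lnot t)  //  \lnot ((t \land (s \lor \lnot p)) \land (p \leftrightarrow r)), (\lnot (p \to (s \land p)) \leftrightarrow \lnot t).
  branch 1 (add ((t \land (s \lor \lnot p)) \land (p \leftrightarrow r)), \lnot (\lnot (p \to (s \land p)) \leftrightarrow \lnot t)):
    ((t \land (s \lor \lnot p)) \land (p \leftrightarrow r)): α-rule — add (t \land (s \lor \lnot p)), (p \leftrightarrow r).
    (t \land (s \lor \lnot p)): α-rule — add t, (s \lor \lnot p).
    \lnot (\lnot (p \to (s \land p)) \leftrightarrow \lnot t): β-rule — branch into \lnot (p \to (s \land p)), \lnot \lnot t  //  \lnot \lnot (p \to (s \land p)), \lnot t.
      branch 1.1 (add \lnot (p \to (s \land p)), \lnot \lnot t):
        \lnot (p \to (s \land p)): α-rule — add p, \lnot (s \land p).
        (p \leftrightarrow r): β-rule — branch into p, r  //  \lnot p, \lnot r.
          branch 1.1.1 (add p, r):
            (s \lor \lnot p): β-rule — branch into s  //  \lnot p.
              branch 1.1.1.1 (add s):
                \lnot (s \land p): β-rule — branch into \lnot s  //  \lnot p.
                  branch 1.1.1.1.1 (add \lnot s):
                    × closes — contains both s and \lnot s.
                  branch 1.1.1.1.2 (add \lnot p):
                    × closes — contains both p and \lnot p.
              branch 1.1.1.2 (add \lnot p):
                × closes — contains both p and \lnot p.
          branch 1.1.2 (add \lnot p, \lnot r):
            × closes — contains both p and \lnot p.
      branch 1.2 (add \lnot \lnot (p \to (s \land p)), \lnot t):
        × closes — contains both t and \lnot t.
  branch 2 (add \lnot ((t \land (s \lor \lnot p)) \land (p \leftrightarrow r)), (\lnot (p \to (s \land p)) \leftrightarrow \lnot t)):
    \lnot ((t \land (s \lor \lnot p)) \land (p \leftrightarrow r)): β-rule — branch into \lnot (t \land (s \lor \lnot p))  //  \lnot (p \leftrightarrow r).
      branch 2.1 (add \lnot (t \land (s \lor \lnot p))):
        (\lnot (p \to (s \land p)) \leftrightarrow \lnot t): β-rule — branch into \lnot (p \to (s \land p)), \lnot t  //  \lnot \lnot (p \to (s \land p)), \lnot \lnot t.
          branch 2.1.1 (add \lnot (p \to (s \land p)), \lnot t):
            \lnot (p \to (s \land p)): α-rule — add p, \lnot (s \land p).
            \lnot (t \land (s \lor \lnot p)): β-rule — branch into \lnot t  //  \lnot (s \lor \lnot p).
              branch 2.1.1.1 (add \lnot t):
                \lnot (s \land p): β-rule — branch into \lnot s  //  \lnot p.
                  branch 2.1.1.1.1 (add \lnot s):
                    ○ open, literals {p=true, s=false, t=false}.
                  branch 2.1.1.1.2 (add \lnot p):
                    × closes — contains both p and \lnot p.
              branch 2.1.1.2 (add \lnot (s \lor \lnot p)):
                \lnot (s \lor \lnot p): α-rule — add \lnot s, \lnot \lnot p.
                \lnot (s \land p): β-rule — branch into \lnot s  //  \lnot p.
                  branch 2.1.1.2.1 (add \lnot s):
                    ○ open, literals {p=true, s=false, t=false}.
                  branch 2.1.1.2.2 (add \lnot p):
                    × closes — contains both p and \lnot p.
          branch 2.1.2 (add \lnot \lnot (p \to (s \land p)), \lnot \lnot t):
            \lnot (t \land (s \lor \lnot p)): β-rule — branch into \lnot t  //  \lnot (s \lor \lnot p).
              branch 2.1.2.1 (add \lnot t):
                × closes — contains both t and \lnot t.
              branch 2.1.2.2 (add \lnot (s \lor \lnot p)):
                \lnot (s \lor \lnot p): α-rule — add \lnot s, \lnot \lnot p.
                \lnot \lnot (p \to (s \land p)): β-rule — branch into \lnot p  //  (s \land p).
                  branch 2.1.2.2.1 (add \lnot p):
                    × closes — contains both p and \lnot p.
                  branch 2.1.2.2.2 (add (s \land p)):
                    (s \land p): α-rule — add s, p.
                    × closes — contains both s and \lnot s.
      branch 2.2 (add \lnot (p \leftrightarrow r)):
        (\lnot (p \to (s \land p)) \leftrightarrow \lnot t): β-rule — branch into \lnot (p \to (s \land p)), \lnot t  //  \lnot \lnot (p \to (s \land p)), \lnot \lnot t.
          branch 2.2.1 (add \lnot (p \to (s \land p)), \lnot t):
            \lnot (p \to (s \land p)): α-rule — add p, \lnot (s \land p).
            \lnot (p \leftrightarrow r): β-rule — branch into p, \lnot r  //  \lnot p, r.
              branch 2.2.1.1 (add p, \lnot r):
                \lnot (s \land p): β-rule — branch into \lnot s  //  \lnot p.
                  branch 2.2.1.1.1 (add \lnot s):
                    ○ open, literals {p=true, r=false, s=false, t=false}.
                  branch 2.2.1.1.2 (add \lnot p):
                    × closes — contains both p and \lnot p.
              branch 2.2.1.2 (add \lnot p, r):
                × closes — contains both p and \lnot p.
          branch 2.2.2 (add \lnot \lnot (p \to (s \land p)), \lnot \lnot t):
            \lnot (p \leftrightarrow r): β-rule — branch into p, \lnot r  //  \lnot p, r.
              branch 2.2.2.1 (add p, \lnot r):
                \lnot \lnot (p \to (s \land p)): β-rule — branch into \lnot p  //  (s \land p).
                  branch 2.2.2.1.1 (add \lnot p):
                    × closes — contains both p and \lnot p.
                  branch 2.2.2.1.2 (add (s \land p)):
                    (s \land p): α-rule — add s, p.
                    ○ open, literals {p=true, r=false, s=true, t=true}.
              branch 2.2.2.2 (add \lnot p, r):
                \lnot \lnot (p \to (s \land p)): β-rule — branch into \lnot p  //  (s \land p).
                  branch 2.2.2.2.1 (add \lnot p):
                    ○ open, literals {p=false, r=true, t=true}.
                  branch 2.2.2.2.2 (add (s \land p)):
                    (s \land p): α-rule — add s, p.
                    × closes — contains both p and \lnot p.
14 branches closed, 5 open.
An open branch gives a countermodel: p=true, s=false, t=false (unmentioned atoms arbitrary); under it the original formula is false.

Not valid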